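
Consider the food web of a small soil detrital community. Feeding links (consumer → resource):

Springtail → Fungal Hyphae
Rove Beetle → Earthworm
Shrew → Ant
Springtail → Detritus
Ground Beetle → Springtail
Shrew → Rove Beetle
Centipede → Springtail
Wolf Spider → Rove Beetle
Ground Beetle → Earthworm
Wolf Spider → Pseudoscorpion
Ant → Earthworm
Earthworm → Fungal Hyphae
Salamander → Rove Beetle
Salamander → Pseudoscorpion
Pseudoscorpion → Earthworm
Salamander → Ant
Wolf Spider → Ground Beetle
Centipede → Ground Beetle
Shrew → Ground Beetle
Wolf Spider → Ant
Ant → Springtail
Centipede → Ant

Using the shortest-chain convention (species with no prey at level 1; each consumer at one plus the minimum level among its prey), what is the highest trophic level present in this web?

Basal resources (level 1): Detritus, Fungal Hyphae.
Following each consumer down to its lowest-level prey: Fungal Hyphae → Earthworm → Pseudoscorpion → Salamander (levels 1 through 4).
All prey of Salamander (Pseudoscorpion 3, Rove Beetle 3, Ant 3) are at level 3 or above, so Salamander is at level 1 + 3 = 4.
Every consumer has at least one prey at level 3 or below, so none exceeds level 4.

4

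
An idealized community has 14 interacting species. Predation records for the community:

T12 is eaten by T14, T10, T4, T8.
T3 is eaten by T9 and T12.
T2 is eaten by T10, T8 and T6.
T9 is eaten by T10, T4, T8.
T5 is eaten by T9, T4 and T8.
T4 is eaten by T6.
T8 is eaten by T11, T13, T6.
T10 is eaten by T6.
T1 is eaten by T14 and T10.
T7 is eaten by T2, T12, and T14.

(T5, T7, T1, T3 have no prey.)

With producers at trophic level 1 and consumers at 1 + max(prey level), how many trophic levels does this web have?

Producers (level 1): T5, T7, T1, T3.
T5 → T9 → T10 → T6 gives T6 level 4.
No species has a prey at level 4, so no species reaches level 5.

4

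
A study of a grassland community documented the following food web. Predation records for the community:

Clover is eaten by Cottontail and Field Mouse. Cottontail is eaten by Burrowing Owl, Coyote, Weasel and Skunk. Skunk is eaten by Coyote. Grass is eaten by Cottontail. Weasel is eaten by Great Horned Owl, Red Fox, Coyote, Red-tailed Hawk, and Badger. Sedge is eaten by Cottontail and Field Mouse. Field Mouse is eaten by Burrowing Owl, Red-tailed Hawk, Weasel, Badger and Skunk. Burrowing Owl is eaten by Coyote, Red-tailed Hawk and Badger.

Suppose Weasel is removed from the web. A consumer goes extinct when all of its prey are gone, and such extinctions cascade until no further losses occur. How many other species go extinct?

Remove Weasel.
Round 1: Great Horned Owl (all prey gone), Red Fox (all prey gone) → extinct.
No further losses. Total secondary extinctions: 2.

2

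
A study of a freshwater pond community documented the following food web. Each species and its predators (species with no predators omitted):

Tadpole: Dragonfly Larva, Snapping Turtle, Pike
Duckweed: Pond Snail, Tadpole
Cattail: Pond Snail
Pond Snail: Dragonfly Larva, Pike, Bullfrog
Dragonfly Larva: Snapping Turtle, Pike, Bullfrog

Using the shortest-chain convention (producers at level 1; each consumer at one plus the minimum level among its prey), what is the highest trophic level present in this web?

3

Producers (level 1): Cattail, Duckweed.
Following each consumer down to its lowest-level prey: Cattail → Pond Snail → Dragonfly Larva (levels 1 through 3).
All prey of Dragonfly Larva (Pond Snail 2, Tadpole 2) are at level 2 or above, so Dragonfly Larva is at level 1 + 2 = 3.
Every consumer has at least one prey at level 2 or below, so none exceeds level 3.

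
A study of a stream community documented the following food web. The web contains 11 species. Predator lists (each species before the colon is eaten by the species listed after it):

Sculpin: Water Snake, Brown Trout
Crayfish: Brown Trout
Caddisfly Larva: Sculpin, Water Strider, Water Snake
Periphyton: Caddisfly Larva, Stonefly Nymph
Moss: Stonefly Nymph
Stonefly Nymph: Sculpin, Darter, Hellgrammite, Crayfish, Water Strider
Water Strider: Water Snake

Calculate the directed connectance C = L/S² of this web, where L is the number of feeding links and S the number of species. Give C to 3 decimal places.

C = 0.124

The web has S = 11 species and L = 15 feeding links.
C = L / S² = 15 / 121 = 0.1240 ≈ 0.124.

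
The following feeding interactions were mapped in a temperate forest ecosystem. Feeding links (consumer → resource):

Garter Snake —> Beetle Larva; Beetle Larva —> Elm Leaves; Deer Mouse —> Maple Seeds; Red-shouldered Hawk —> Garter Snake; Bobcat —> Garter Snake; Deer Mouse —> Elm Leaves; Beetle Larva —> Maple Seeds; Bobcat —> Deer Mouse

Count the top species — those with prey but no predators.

2

Top species (has prey, but nothing eats it): Bobcat, Red-shouldered Hawk.
Count: 2.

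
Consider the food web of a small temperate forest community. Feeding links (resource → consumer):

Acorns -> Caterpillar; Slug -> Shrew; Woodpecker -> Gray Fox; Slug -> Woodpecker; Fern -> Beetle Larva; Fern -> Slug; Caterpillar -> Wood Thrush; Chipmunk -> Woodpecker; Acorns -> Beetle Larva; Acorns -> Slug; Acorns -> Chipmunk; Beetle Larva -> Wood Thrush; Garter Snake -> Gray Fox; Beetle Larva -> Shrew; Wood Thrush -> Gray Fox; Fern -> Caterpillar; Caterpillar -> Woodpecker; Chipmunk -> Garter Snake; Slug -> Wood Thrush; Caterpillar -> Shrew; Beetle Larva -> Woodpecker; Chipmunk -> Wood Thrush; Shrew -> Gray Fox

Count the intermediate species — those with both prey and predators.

8

Intermediate species (has both prey and predators): Chipmunk, Slug, Beetle Larva, Caterpillar, Shrew, Wood Thrush, Woodpecker, Garter Snake.
Count: 8.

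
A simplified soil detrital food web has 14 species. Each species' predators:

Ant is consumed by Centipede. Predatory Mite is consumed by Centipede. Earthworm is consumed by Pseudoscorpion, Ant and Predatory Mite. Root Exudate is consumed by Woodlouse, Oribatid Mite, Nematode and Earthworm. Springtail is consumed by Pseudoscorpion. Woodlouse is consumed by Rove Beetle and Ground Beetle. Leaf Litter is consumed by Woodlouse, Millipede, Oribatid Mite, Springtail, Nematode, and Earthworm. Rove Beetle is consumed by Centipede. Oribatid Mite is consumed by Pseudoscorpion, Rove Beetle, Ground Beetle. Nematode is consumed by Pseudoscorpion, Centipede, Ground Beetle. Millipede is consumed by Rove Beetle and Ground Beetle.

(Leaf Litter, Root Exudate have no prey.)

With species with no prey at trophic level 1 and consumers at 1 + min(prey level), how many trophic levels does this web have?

Basal resources (level 1): Leaf Litter, Root Exudate.
Following each consumer down to its lowest-level prey: Leaf Litter → Nematode → Centipede (levels 1 through 3).
All prey of Centipede (Nematode 2, Ant 3, Predatory Mite 3, Rove Beetle 3) are at level 2 or above, so Centipede is at level 1 + 2 = 3.
Every consumer has at least one prey at level 2 or below, so none exceeds level 3.

3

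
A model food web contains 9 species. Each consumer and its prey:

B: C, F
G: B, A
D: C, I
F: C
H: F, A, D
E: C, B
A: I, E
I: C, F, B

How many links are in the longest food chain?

5 links

One longest chain: C → F → B → I → A → G.
It has 6 species and 5 links.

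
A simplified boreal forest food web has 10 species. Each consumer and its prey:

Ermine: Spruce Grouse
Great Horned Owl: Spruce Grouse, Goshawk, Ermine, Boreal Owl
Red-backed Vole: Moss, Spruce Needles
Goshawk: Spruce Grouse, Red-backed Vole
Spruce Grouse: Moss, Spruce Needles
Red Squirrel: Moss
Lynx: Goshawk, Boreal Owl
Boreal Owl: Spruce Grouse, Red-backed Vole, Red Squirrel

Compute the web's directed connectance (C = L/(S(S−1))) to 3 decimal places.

C = 0.189

The web has S = 10 species and L = 17 feeding links.
C = L / (S(S−1)) = 17 / 90 = 0.1889 ≈ 0.189.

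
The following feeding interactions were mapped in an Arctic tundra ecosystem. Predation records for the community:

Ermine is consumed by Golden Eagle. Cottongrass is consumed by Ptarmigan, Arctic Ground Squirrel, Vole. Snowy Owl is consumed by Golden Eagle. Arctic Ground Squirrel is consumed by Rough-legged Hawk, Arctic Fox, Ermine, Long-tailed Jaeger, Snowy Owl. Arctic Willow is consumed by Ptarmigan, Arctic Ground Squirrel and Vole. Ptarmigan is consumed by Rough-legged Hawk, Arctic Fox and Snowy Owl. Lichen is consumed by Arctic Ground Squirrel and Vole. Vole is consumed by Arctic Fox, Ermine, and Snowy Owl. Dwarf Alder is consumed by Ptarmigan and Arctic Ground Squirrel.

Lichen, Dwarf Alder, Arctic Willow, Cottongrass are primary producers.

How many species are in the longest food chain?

One longest chain: Lichen → Arctic Ground Squirrel → Snowy Owl → Golden Eagle.
It has 4 species and 3 links.

4 species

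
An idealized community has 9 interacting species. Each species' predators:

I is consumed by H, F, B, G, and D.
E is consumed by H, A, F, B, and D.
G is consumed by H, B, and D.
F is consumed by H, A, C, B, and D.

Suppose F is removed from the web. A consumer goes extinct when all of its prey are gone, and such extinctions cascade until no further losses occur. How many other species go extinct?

Remove F.
Round 1: C (all prey gone) → extinct.
No further losses. Total secondary extinctions: 1.

1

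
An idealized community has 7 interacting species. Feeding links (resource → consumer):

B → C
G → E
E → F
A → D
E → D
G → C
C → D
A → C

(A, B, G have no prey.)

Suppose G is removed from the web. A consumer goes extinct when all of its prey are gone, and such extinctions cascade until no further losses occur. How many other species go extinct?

2

Remove G.
Round 1: E (all prey gone) → extinct.
Round 2: F (all prey gone) → extinct.
No further losses. Total secondary extinctions: 2.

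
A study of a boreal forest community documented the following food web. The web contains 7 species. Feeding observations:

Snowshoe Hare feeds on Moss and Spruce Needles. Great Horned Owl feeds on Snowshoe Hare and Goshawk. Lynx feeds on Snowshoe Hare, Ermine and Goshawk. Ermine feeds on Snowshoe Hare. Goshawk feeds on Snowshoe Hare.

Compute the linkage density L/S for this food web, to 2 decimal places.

There are L = 9 links among S = 7 species.
L/S = 9/7 = 1.2857 ≈ 1.29.

L/S = 1.29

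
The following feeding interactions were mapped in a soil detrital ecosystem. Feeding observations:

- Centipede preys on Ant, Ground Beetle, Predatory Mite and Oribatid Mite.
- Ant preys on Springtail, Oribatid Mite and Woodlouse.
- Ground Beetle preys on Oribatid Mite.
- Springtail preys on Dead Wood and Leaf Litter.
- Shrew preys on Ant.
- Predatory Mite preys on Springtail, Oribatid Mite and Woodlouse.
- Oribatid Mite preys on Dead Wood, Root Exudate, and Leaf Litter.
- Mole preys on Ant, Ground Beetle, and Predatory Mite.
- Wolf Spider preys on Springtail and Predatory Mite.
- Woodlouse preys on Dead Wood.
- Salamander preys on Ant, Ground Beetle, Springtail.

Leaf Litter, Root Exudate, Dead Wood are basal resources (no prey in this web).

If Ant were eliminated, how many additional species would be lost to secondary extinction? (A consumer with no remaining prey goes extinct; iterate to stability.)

Remove Ant.
Round 1: Shrew (all prey gone) → extinct.
No further losses. Total secondary extinctions: 1.

1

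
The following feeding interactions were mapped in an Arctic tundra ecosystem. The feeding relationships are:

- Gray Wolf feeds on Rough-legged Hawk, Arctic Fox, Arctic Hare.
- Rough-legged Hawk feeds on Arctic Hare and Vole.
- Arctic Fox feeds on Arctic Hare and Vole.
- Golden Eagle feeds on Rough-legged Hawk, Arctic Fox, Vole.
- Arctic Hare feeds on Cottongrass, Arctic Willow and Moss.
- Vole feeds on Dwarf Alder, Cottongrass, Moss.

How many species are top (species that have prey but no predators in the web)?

Top species (has prey, but nothing eats it): Gray Wolf, Golden Eagle.
Count: 2.

2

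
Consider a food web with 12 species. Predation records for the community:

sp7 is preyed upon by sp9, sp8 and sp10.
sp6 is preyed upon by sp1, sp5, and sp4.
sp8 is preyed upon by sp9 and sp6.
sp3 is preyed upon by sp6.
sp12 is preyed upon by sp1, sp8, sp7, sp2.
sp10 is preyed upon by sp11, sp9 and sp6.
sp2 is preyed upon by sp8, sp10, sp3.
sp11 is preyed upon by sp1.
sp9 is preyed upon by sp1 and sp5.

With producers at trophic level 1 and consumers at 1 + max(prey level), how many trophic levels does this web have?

Producers (level 1): sp12.
sp12 → sp2 → sp3 → sp6 → sp4 gives sp4 level 5.
No species has a prey at level 5, so no species reaches level 6.

5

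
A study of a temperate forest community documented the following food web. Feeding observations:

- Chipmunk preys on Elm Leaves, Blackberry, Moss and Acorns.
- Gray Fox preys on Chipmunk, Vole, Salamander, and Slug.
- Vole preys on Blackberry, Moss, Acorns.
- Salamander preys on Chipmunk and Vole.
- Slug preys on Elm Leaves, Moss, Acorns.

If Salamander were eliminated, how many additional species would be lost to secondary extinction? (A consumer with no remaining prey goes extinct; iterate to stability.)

Remove Salamander.
Every predator of it retains at least one other prey: Gray Fox still has Chipmunk, Slug, Vole.
No consumer loses all prey, so no secondary extinctions occur.

0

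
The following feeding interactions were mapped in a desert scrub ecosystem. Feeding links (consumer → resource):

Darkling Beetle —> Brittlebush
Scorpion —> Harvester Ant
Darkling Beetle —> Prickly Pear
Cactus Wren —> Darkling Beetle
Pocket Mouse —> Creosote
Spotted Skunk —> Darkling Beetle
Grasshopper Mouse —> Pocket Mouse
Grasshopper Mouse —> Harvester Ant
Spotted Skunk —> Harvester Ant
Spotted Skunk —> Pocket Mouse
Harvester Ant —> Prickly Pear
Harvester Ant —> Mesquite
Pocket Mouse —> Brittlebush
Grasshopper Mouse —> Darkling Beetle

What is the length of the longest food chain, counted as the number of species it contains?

3 species

One longest chain: Prickly Pear → Harvester Ant → Grasshopper Mouse.
It has 3 species and 2 links.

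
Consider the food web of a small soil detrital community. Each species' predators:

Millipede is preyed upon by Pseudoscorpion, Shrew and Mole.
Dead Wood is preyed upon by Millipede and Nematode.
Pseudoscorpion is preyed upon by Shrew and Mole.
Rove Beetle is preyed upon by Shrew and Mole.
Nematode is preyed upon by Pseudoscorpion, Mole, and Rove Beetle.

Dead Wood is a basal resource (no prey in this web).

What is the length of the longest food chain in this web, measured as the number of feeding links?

3 links

One longest chain: Dead Wood → Millipede → Pseudoscorpion → Shrew.
It has 4 species and 3 links.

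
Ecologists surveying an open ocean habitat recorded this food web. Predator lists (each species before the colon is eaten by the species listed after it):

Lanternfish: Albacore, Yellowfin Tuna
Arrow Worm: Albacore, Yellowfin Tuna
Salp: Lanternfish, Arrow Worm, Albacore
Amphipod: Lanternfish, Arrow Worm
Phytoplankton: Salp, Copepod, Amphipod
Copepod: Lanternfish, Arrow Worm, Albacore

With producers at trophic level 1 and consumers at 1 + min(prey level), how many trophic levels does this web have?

Producers (level 1): Phytoplankton.
Following each consumer down to its lowest-level prey: Phytoplankton → Salp → Lanternfish → Yellowfin Tuna (levels 1 through 4).
All prey of Yellowfin Tuna (Lanternfish 3, Arrow Worm 3) are at level 3 or above, so Yellowfin Tuna is at level 1 + 3 = 4.
Every consumer has at least one prey at level 3 or below, so none exceeds level 4.

4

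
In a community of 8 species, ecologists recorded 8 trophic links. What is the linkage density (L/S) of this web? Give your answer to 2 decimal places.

L/S = 1.00

There are L = 8 links among S = 8 species.
L/S = 8/8 = 1.0000 ≈ 1.00.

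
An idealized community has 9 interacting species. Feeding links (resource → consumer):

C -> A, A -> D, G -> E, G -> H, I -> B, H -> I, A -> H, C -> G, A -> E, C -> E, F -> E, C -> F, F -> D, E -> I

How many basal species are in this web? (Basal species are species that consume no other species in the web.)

Basal species (no prey listed): C.
Count: 1.

1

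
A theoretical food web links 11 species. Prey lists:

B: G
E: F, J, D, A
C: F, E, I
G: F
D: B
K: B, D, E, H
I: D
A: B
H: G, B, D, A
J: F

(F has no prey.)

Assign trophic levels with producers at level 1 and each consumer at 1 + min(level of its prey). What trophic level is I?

F is a producer → level 1.
G eats F → level 2.
B eats G → level 3.
D eats B → level 4.
I eats D → level 5.
No prey of I is below level 4, so 5 is the minimum.

Trophic level 5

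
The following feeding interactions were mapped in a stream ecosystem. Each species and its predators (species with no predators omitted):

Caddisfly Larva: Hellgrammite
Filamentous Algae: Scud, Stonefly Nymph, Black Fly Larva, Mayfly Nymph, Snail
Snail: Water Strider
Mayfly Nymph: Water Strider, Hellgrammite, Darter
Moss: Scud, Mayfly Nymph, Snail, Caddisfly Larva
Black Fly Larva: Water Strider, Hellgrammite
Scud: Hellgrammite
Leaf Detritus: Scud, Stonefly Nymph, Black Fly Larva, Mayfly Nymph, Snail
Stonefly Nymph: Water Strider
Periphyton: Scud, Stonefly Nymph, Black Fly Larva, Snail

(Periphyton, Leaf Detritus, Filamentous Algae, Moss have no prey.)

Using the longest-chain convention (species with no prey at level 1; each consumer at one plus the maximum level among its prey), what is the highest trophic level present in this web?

Basal resources (level 1): Periphyton, Leaf Detritus, Filamentous Algae, Moss.
Moss → Caddisfly Larva → Hellgrammite gives Hellgrammite level 3.
No species has a prey at level 3, so no species reaches level 4.

3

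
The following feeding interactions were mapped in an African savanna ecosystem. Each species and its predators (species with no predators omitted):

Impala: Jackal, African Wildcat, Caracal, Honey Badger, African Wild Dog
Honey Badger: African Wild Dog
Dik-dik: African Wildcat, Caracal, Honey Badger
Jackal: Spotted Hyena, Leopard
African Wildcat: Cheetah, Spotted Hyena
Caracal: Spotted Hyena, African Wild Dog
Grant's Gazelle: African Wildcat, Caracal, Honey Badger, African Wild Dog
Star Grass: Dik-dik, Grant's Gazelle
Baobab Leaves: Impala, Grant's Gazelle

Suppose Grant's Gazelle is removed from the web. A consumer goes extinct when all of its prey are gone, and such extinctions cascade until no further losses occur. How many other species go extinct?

0

Remove Grant's Gazelle.
Every predator of it retains at least one other prey: African Wildcat still has Dik-dik, Impala; Caracal still has Dik-dik, Impala; Honey Badger still has Dik-dik, Impala; African Wild Dog still has Impala, Caracal, Honey Badger.
No consumer loses all prey, so no secondary extinctions occur.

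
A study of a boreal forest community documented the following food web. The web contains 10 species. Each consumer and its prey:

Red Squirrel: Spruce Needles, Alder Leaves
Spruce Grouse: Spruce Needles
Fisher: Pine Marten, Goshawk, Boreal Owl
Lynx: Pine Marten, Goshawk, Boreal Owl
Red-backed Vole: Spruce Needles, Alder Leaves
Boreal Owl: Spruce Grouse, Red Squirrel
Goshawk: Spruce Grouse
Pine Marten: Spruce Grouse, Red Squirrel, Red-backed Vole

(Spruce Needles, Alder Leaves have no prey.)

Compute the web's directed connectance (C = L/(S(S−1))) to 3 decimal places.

C = 0.189

The web has S = 10 species and L = 17 feeding links.
C = L / (S(S−1)) = 17 / 90 = 0.1889 ≈ 0.189.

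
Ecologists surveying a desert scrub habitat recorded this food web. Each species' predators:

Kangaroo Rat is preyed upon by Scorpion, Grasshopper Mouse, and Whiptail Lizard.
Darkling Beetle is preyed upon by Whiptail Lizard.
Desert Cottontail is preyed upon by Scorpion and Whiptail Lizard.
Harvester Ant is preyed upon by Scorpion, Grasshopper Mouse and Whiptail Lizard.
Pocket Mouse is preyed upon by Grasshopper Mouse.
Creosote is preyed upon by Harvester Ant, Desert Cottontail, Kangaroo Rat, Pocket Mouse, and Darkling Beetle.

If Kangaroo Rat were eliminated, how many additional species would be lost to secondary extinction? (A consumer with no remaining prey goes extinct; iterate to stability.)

0

Remove Kangaroo Rat.
Every predator of it retains at least one other prey: Scorpion still has Harvester Ant, Desert Cottontail; Whiptail Lizard still has Harvester Ant, Desert Cottontail, Darkling Beetle; Grasshopper Mouse still has Pocket Mouse, Harvester Ant.
No consumer loses all prey, so no secondary extinctions occur.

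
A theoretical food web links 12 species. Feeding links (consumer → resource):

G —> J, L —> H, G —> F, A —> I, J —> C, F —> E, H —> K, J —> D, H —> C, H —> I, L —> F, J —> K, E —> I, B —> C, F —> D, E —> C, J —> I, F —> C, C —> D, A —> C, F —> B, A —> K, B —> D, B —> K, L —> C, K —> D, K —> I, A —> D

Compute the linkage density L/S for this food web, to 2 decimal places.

There are L = 28 links among S = 12 species.
L/S = 28/12 = 2.3333 ≈ 2.33.

L/S = 2.33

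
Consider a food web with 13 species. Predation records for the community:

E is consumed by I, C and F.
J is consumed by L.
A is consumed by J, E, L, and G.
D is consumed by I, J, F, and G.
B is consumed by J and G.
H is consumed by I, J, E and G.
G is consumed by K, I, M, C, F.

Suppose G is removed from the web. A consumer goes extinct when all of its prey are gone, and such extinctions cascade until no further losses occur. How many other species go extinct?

2

Remove G.
Round 1: K (all prey gone), M (all prey gone) → extinct.
No further losses. Total secondary extinctions: 2.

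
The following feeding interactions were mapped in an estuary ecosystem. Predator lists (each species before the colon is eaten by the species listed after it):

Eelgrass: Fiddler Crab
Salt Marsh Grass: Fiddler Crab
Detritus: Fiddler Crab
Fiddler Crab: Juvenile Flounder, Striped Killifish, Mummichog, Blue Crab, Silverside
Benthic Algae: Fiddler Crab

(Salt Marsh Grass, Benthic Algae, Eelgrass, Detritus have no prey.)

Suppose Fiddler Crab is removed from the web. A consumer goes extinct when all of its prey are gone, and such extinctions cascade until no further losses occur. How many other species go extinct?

Remove Fiddler Crab.
Round 1: Juvenile Flounder (all prey gone), Striped Killifish (all prey gone), Mummichog (all prey gone), Blue Crab (all prey gone), Silverside (all prey gone) → extinct.
No further losses. Total secondary extinctions: 5.

5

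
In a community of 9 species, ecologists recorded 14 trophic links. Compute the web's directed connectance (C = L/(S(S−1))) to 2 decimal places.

C = 0.19

The web has S = 9 species and L = 14 feeding links.
C = L / (S(S−1)) = 14 / 72 = 0.1944 ≈ 0.19.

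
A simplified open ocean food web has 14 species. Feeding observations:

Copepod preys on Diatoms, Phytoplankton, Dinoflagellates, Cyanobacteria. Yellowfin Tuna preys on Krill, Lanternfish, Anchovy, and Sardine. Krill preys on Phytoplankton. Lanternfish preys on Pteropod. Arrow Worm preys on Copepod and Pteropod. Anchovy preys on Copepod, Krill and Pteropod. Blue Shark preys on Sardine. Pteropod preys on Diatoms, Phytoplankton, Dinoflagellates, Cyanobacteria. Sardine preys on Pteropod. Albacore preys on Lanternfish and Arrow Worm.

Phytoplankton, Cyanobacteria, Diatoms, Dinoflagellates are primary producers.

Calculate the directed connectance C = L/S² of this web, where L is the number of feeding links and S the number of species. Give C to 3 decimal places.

The web has S = 14 species and L = 23 feeding links.
C = L / S² = 23 / 196 = 0.1173 ≈ 0.117.

C = 0.117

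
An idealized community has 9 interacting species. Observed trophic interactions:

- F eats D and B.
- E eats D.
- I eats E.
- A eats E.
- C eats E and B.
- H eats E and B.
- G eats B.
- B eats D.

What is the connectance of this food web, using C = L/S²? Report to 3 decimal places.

C = 0.136

The web has S = 9 species and L = 11 feeding links.
C = L / S² = 11 / 81 = 0.1358 ≈ 0.136.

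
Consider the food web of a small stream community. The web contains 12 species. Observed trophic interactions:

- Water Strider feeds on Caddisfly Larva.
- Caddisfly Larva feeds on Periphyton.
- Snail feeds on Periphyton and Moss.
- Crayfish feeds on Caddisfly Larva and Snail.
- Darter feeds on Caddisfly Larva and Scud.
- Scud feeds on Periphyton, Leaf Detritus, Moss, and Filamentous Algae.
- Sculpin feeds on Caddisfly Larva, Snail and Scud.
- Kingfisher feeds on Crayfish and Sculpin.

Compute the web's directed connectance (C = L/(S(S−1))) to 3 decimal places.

The web has S = 12 species and L = 17 feeding links.
C = L / (S(S−1)) = 17 / 132 = 0.1288 ≈ 0.129.

C = 0.129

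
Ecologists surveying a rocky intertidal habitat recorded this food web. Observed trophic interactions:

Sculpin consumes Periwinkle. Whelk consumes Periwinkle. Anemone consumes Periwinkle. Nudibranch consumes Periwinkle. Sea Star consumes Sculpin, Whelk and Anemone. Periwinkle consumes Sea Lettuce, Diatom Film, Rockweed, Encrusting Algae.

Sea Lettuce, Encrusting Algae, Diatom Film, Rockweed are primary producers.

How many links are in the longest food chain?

3 links

One longest chain: Sea Lettuce → Periwinkle → Anemone → Sea Star.
It has 4 species and 3 links.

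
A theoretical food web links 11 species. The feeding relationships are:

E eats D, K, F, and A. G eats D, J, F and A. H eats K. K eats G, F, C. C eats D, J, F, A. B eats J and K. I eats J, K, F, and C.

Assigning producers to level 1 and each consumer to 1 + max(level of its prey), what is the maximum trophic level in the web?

4

Producers (level 1): F, J, D, A.
F → C → K → I gives I level 4.
No species has a prey at level 4, so no species reaches level 5.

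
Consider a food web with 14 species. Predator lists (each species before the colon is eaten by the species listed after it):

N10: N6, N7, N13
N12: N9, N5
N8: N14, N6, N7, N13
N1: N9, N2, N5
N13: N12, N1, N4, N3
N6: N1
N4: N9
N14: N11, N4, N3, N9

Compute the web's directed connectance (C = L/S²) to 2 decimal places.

C = 0.11

The web has S = 14 species and L = 22 feeding links.
C = L / S² = 22 / 196 = 0.1122 ≈ 0.11.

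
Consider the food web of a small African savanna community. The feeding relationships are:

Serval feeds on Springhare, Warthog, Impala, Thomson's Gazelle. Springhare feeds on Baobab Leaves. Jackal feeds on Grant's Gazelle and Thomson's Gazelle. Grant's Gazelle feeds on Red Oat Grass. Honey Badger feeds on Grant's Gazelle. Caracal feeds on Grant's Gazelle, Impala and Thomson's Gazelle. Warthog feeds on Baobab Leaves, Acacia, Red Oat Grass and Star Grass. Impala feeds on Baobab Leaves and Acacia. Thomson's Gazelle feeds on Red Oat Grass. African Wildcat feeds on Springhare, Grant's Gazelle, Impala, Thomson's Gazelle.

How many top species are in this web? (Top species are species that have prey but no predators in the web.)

Top species (has prey, but nothing eats it): Caracal, Honey Badger, Serval, African Wildcat, Jackal.
Count: 5.

5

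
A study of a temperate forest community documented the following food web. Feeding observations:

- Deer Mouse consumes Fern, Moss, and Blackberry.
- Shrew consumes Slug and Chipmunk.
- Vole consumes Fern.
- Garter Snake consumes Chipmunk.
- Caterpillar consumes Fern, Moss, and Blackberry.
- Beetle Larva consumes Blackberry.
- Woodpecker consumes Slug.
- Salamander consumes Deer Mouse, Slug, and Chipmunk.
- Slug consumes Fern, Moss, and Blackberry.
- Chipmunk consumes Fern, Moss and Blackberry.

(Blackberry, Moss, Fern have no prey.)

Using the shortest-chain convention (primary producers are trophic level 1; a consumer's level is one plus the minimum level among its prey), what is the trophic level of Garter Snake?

Blackberry is a producer → level 1.
Chipmunk eats Blackberry → level 2.
Garter Snake eats Chipmunk → level 3.
No prey of Garter Snake is below level 2, so 3 is the minimum.

Trophic level 3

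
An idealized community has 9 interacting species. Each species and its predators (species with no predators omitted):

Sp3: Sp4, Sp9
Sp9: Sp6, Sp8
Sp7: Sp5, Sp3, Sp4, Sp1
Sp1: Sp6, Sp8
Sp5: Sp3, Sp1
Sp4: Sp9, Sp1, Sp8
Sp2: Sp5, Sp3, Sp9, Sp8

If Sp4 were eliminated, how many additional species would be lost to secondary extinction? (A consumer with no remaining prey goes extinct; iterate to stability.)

0

Remove Sp4.
Every predator of it retains at least one other prey: Sp9 still has Sp2, Sp3; Sp1 still has Sp7, Sp5; Sp8 still has Sp2, Sp9, Sp1.
No consumer loses all prey, so no secondary extinctions occur.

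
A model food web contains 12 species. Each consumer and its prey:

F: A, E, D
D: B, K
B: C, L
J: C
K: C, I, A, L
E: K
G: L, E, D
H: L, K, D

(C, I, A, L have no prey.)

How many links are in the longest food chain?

3 links

One longest chain: C → B → D → F.
It has 4 species and 3 links.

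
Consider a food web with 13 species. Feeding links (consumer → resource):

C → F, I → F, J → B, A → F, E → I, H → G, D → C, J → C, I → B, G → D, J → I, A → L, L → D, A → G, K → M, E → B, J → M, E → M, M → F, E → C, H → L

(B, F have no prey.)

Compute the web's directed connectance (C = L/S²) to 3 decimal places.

The web has S = 13 species and L = 21 feeding links.
C = L / S² = 21 / 169 = 0.1243 ≈ 0.124.

C = 0.124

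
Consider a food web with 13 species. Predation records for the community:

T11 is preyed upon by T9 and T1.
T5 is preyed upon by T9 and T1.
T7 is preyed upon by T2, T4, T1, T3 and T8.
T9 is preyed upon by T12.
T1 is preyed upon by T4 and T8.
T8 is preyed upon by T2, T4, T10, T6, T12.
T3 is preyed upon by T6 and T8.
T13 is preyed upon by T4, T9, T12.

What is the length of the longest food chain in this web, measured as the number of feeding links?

One longest chain: T5 → T1 → T8 → T6.
It has 4 species and 3 links.

3 links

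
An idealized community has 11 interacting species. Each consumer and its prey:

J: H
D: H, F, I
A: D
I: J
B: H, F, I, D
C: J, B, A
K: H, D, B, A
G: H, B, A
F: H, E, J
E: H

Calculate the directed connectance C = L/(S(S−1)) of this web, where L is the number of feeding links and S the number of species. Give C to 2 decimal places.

The web has S = 11 species and L = 24 feeding links.
C = L / (S(S−1)) = 24 / 110 = 0.2182 ≈ 0.22.

C = 0.22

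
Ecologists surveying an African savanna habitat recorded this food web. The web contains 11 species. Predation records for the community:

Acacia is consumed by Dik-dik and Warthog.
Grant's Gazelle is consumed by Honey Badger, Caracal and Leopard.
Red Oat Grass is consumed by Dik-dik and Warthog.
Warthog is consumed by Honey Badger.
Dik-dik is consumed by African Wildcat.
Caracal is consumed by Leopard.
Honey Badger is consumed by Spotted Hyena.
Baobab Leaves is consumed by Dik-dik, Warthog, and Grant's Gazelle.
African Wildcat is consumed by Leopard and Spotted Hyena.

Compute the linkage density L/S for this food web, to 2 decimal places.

There are L = 16 links among S = 11 species.
L/S = 16/11 = 1.4545 ≈ 1.45.

L/S = 1.45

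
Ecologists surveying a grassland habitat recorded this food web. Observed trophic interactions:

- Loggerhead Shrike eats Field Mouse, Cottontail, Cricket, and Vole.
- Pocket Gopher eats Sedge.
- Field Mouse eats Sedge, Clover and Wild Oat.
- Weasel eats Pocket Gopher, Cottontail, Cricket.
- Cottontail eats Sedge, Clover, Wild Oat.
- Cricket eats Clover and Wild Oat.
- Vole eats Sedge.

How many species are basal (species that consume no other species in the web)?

3

Basal species (no prey listed): Clover, Wild Oat, Sedge.
Count: 3.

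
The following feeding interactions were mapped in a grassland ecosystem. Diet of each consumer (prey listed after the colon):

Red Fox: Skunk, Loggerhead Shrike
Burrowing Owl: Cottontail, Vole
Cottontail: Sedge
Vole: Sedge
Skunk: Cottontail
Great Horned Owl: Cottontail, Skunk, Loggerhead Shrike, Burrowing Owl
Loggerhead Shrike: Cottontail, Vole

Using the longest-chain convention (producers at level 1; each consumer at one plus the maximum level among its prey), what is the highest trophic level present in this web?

Producers (level 1): Sedge.
Sedge → Cottontail → Skunk → Great Horned Owl gives Great Horned Owl level 4.
No species has a prey at level 4, so no species reaches level 5.

4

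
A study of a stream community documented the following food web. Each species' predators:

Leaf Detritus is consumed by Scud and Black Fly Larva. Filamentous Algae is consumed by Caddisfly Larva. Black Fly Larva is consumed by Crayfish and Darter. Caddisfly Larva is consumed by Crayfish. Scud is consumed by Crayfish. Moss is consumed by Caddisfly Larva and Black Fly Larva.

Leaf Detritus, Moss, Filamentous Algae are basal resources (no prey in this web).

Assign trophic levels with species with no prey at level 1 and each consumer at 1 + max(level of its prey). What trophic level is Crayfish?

Leaf Detritus has no prey (basal) → level 1.
Scud eats Leaf Detritus → level 2.
Crayfish eats Scud (level 2); other prey at levels: Caddisfly Larva 2, Black Fly Larva 2 → level 3.

Trophic level 3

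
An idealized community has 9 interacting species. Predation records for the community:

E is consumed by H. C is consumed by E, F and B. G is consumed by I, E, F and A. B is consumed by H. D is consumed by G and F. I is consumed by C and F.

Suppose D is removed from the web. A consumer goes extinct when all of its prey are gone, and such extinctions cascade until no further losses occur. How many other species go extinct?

Remove D.
Round 1: G (all prey gone) → extinct.
Round 2: A (all prey gone), I (all prey gone) → extinct.
Round 3: C (all prey gone) → extinct.
Round 4: B (all prey gone), F (all prey gone), E (all prey gone) → extinct.
Round 5: H (all prey gone) → extinct.
No further losses. Total secondary extinctions: 8.

8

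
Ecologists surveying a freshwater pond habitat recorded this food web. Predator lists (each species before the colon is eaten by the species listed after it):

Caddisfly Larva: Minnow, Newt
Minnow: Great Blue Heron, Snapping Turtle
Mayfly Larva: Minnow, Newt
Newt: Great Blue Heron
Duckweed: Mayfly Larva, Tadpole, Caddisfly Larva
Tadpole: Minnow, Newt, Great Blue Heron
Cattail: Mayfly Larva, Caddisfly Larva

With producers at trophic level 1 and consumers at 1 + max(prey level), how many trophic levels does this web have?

Producers (level 1): Duckweed, Cattail.
Duckweed → Mayfly Larva → Minnow → Great Blue Heron gives Great Blue Heron level 4.
No species has a prey at level 4, so no species reaches level 5.

4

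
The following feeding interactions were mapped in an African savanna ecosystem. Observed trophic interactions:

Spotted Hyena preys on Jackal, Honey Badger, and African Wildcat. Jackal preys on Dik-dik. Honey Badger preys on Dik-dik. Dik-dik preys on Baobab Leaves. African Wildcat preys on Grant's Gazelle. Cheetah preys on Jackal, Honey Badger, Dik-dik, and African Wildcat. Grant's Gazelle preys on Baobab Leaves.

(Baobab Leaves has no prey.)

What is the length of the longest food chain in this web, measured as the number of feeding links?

One longest chain: Baobab Leaves → Dik-dik → Honey Badger → Cheetah.
It has 4 species and 3 links.

3 links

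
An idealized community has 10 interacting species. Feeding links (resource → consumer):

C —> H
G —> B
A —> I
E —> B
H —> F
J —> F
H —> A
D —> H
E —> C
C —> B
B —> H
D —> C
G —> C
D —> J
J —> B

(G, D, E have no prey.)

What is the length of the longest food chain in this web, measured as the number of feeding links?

One longest chain: D → J → B → H → A → I.
It has 6 species and 5 links.

5 links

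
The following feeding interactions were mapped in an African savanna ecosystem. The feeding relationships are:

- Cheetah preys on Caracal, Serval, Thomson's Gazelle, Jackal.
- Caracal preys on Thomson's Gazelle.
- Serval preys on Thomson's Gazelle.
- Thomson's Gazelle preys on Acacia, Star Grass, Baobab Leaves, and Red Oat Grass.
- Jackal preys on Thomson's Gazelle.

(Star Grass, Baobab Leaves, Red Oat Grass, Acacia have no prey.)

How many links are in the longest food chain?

3 links

One longest chain: Star Grass → Thomson's Gazelle → Serval → Cheetah.
It has 4 species and 3 links.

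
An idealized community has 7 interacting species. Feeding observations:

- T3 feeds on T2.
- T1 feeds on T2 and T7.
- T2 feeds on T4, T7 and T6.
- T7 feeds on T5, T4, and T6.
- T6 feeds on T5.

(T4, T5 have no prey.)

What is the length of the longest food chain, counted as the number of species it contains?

5 species

One longest chain: T5 → T6 → T7 → T2 → T3.
It has 5 species and 4 links.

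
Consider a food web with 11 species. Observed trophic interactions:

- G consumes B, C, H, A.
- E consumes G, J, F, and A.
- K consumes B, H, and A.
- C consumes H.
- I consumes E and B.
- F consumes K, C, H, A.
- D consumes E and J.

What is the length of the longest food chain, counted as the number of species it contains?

5 species

One longest chain: H → C → G → E → I.
It has 5 species and 4 links.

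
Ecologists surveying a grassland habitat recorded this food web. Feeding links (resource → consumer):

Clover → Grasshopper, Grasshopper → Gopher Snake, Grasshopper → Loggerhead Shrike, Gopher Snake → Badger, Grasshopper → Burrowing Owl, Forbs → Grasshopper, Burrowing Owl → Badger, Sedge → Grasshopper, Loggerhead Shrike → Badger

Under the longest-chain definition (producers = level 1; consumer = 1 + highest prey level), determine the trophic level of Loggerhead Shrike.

Trophic level 3

Forbs is a producer → level 1.
Grasshopper eats Forbs (level 1); other prey at levels: Sedge 1, Clover 1 → level 2.
Loggerhead Shrike eats Grasshopper → level 3.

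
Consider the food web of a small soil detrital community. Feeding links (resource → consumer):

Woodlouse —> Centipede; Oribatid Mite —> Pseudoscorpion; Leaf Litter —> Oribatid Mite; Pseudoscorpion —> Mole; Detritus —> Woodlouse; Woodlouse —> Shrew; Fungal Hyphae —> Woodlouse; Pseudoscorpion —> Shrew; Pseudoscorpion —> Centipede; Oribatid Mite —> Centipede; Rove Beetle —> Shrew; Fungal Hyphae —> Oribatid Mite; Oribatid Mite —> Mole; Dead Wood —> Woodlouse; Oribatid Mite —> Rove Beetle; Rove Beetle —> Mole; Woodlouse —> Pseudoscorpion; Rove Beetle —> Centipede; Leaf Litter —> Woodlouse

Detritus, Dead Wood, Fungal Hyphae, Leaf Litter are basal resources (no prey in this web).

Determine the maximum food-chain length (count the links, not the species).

3 links

One longest chain: Fungal Hyphae → Oribatid Mite → Rove Beetle → Centipede.
It has 4 species and 3 links.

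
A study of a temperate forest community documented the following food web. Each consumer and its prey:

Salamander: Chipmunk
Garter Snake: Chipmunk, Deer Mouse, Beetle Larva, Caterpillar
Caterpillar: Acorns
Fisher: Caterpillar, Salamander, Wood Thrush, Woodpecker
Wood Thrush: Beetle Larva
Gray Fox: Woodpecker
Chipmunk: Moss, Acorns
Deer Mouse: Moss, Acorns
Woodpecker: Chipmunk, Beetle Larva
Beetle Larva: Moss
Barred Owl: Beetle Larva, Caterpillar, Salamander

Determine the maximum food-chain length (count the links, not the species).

One longest chain: Moss → Beetle Larva → Wood Thrush → Fisher.
It has 4 species and 3 links.

3 links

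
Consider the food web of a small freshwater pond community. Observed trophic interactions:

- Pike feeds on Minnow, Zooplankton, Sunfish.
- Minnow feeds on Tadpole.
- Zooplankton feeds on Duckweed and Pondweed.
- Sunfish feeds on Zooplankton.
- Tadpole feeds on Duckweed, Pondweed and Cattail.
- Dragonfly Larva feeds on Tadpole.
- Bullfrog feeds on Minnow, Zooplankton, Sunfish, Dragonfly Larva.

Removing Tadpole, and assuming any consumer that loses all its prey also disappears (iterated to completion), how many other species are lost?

2

Remove Tadpole.
Round 1: Dragonfly Larva (all prey gone), Minnow (all prey gone) → extinct.
No further losses. Total secondary extinctions: 2.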